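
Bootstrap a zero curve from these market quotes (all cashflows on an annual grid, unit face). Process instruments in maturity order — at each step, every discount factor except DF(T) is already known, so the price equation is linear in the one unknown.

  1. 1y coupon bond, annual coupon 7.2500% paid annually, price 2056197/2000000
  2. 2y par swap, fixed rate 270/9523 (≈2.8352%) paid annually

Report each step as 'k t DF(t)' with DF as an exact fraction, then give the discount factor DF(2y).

1 1 4793/5000
2 2 473/500
DF(2y) = 473/500 ≈ 0.946000

step 1 [1y] bond c/1=29/400: DF=(2056197/2000000 − 29/400·(0))/(1+29/400) = 4793/5000 ≈ 0.958600
step 2 [2y] swap r/1=270/9523: DF=(1 − 270/9523·(0.958600))/(1+270/9523) = 473/500 ≈ 0.946000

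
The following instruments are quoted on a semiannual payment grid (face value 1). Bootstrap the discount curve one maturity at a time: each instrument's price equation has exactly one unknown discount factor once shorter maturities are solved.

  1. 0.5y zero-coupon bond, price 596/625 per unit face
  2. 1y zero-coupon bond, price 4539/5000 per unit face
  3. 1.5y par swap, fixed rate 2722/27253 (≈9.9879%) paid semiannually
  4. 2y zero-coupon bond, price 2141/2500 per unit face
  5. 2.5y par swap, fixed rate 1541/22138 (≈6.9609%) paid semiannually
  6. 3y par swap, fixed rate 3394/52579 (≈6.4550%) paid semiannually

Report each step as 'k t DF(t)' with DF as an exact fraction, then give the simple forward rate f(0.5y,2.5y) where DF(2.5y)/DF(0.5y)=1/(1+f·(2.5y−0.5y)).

1 1/2 596/625
2 1 4539/5000
3 3/2 8639/10000
4 2 2141/2500
5 5/2 8459/10000
6 3 8303/10000
f(0.5y,2.5y) = ((596/625)/(8459/10000) − 1)/(2) = 1077/16918 ≈ 6.3660%

step 1 [0.5y] zero: DF = P = 596/625 ≈ 0.953600
step 2 [1y] zero: DF = P = 4539/5000 ≈ 0.907800
step 3 [1.5y] swap r/2=1361/27253: DF=(1 − 1361/27253·(0.953600+0.907800))/(1+1361/27253) = 8639/10000 ≈ 0.863900
step 4 [2y] zero: DF = P = 2141/2500 ≈ 0.856400
step 5 [2.5y] swap r/2=1541/44276: DF=(1 − 1541/44276·(0.953600+0.907800+0.863900+0.856400))/(1+1541/44276) = 8459/10000 ≈ 0.845900
step 6 [3y] swap r/2=1697/52579: DF=(1 − 1697/52579·(0.953600+0.907800+0.863900+0.856400+0.845900))/(1+1697/52579) = 8303/10000 ≈ 0.830300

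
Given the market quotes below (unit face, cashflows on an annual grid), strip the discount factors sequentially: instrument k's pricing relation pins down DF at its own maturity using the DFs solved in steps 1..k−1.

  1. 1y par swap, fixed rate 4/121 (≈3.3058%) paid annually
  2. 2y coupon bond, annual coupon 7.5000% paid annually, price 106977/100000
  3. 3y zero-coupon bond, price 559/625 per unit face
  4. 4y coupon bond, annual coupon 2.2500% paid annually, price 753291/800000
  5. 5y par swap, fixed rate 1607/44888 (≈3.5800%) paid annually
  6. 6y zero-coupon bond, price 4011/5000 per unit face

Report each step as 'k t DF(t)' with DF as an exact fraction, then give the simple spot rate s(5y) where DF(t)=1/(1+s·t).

1 1 121/125
2 2 2319/2500
3 3 559/625
4 4 1719/2000
5 5 8393/10000
6 6 4011/5000
s(5y) = (1/(8393/10000) − 1)/(5) = 1607/41965 ≈ 3.8294%

step 1 [1y] swap r/1=4/121: DF=(1 − 4/121·(0))/(1+4/121) = 121/125 ≈ 0.968000
step 2 [2y] bond c/1=3/40: DF=(106977/100000 − 3/40·(0.968000))/(1+3/40) = 2319/2500 ≈ 0.927600
step 3 [3y] zero: DF = P = 559/625 ≈ 0.894400
step 4 [4y] bond c/1=9/400: DF=(753291/800000 − 9/400·(0.968000+0.927600+0.894400))/(1+9/400) = 1719/2000 ≈ 0.859500
step 5 [5y] swap r/1=1607/44888: DF=(1 − 1607/44888·(0.968000+0.927600+0.894400+0.859500))/(1+1607/44888) = 8393/10000 ≈ 0.839300
step 6 [6y] zero: DF = P = 4011/5000 ≈ 0.802200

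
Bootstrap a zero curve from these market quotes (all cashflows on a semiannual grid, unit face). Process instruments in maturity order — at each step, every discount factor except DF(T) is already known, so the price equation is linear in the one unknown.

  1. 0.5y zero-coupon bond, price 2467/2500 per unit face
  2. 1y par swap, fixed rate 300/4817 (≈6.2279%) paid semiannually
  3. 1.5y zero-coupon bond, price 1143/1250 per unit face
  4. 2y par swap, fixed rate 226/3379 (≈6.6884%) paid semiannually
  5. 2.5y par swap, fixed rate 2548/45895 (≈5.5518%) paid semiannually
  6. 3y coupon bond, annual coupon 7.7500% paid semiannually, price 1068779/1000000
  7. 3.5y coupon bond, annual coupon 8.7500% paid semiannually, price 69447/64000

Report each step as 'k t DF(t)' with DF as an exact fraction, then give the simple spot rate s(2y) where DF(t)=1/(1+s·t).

step 1 [0.5y] zero: DF = P = 2467/2500 ≈ 0.986800
step 2 [1y] swap r/2=150/4817: DF=(1 − 150/4817·(0.986800))/(1+150/4817) = 47/50 ≈ 0.940000
step 3 [1.5y] zero: DF = P = 1143/1250 ≈ 0.914400
step 4 [2y] swap r/2=113/3379: DF=(1 − 113/3379·(0.986800+0.940000+0.914400))/(1+113/3379) = 8757/10000 ≈ 0.875700
step 5 [2.5y] swap r/2=1274/45895: DF=(1 − 1274/45895·(0.986800+0.940000+0.914400+0.875700))/(1+1274/45895) = 4363/5000 ≈ 0.872600
step 6 [3y] bond c/2=31/800: DF=(1068779/1000000 − 31/800·(0.986800+0.940000+0.914400+0.875700+0.872600))/(1+31/800) = 8577/10000 ≈ 0.857700
step 7 [3.5y] bond c/2=7/160: DF=(69447/64000 − 7/160·(0.986800+0.940000+0.914400+0.875700+0.872600+0.857700))/(1+7/160) = 8113/10000 ≈ 0.811300

1 1/2 2467/2500
2 1 47/50
3 3/2 1143/1250
4 2 8757/10000
5 5/2 4363/5000
6 3 8577/10000
7 7/2 8113/10000
s(2y) = (1/(8757/10000) − 1)/(2) = 1243/17514 ≈ 7.0972%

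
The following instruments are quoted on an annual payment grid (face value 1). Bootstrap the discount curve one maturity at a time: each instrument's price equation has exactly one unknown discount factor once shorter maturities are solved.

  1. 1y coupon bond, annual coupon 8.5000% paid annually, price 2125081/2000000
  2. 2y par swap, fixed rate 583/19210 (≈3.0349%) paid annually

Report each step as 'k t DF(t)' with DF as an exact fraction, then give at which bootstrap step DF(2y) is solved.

step 1 [1y] bond c/1=17/200: DF=(2125081/2000000 − 17/200·(0))/(1+17/200) = 9793/10000 ≈ 0.979300
step 2 [2y] swap r/1=583/19210: DF=(1 − 583/19210·(0.979300))/(1+583/19210) = 9417/10000 ≈ 0.941700

1 1 9793/10000
2 2 9417/10000
DF(2y) is solved at step 2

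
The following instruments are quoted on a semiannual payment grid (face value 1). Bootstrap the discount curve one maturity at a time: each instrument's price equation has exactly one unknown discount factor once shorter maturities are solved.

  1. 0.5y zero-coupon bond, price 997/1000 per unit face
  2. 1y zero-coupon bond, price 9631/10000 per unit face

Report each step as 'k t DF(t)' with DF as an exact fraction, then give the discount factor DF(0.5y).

1 1/2 997/1000
2 1 9631/10000
DF(0.5y) = 997/1000 ≈ 0.997000

step 1 [0.5y] zero: DF = P = 997/1000 ≈ 0.997000
step 2 [1y] zero: DF = P = 9631/10000 ≈ 0.963100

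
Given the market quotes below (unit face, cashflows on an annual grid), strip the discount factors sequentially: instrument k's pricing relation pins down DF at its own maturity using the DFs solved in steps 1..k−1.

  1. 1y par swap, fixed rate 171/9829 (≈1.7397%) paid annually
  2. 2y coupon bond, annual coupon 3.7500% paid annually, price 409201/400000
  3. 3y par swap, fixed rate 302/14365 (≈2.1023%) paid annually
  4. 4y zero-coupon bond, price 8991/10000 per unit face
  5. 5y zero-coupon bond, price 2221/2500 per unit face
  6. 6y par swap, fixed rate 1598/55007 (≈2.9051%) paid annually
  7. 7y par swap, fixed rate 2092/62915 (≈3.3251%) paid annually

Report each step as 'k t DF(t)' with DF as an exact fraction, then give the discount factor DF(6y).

1 1 9829/10000
2 2 1901/2000
3 3 2349/2500
4 4 8991/10000
5 5 2221/2500
6 6 4201/5000
7 7 1977/2500
DF(6y) = 4201/5000 ≈ 0.840200

step 1 [1y] swap r/1=171/9829: DF=(1 − 171/9829·(0))/(1+171/9829) = 9829/10000 ≈ 0.982900
step 2 [2y] bond c/1=3/80: DF=(409201/400000 − 3/80·(0.982900))/(1+3/80) = 1901/2000 ≈ 0.950500
step 3 [3y] swap r/1=302/14365: DF=(1 − 302/14365·(0.982900+0.950500))/(1+302/14365) = 2349/2500 ≈ 0.939600
step 4 [4y] zero: DF = P = 8991/10000 ≈ 0.899100
step 5 [5y] zero: DF = P = 2221/2500 ≈ 0.888400
step 6 [6y] swap r/1=1598/55007: DF=(1 − 1598/55007·(0.982900+0.950500+0.939600+0.899100+0.888400))/(1+1598/55007) = 4201/5000 ≈ 0.840200
step 7 [7y] swap r/1=2092/62915: DF=(1 − 2092/62915·(0.982900+0.950500+0.939600+0.899100+0.888400+0.840200))/(1+2092/62915) = 1977/2500 ≈ 0.790800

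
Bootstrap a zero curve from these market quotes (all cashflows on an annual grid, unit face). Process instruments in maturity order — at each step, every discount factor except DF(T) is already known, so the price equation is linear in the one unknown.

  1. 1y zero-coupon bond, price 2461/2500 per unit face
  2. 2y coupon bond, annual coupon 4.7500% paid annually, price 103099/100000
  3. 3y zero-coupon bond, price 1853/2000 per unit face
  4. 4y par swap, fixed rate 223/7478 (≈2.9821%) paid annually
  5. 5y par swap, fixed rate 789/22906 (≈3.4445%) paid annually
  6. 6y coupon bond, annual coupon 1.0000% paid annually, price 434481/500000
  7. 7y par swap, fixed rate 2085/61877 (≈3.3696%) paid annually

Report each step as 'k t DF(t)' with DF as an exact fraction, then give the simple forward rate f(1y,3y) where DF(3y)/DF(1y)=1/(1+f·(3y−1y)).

1 1 2461/2500
2 2 2349/2500
3 3 1853/2000
4 4 1777/2000
5 5 4211/5000
6 6 163/200
7 7 1583/2000
f(1y,3y) = ((2461/2500)/(1853/2000) − 1)/(2) = 579/18530 ≈ 3.1247%

step 1 [1y] zero: DF = P = 2461/2500 ≈ 0.984400
step 2 [2y] bond c/1=19/400: DF=(103099/100000 − 19/400·(0.984400))/(1+19/400) = 2349/2500 ≈ 0.939600
step 3 [3y] zero: DF = P = 1853/2000 ≈ 0.926500
step 4 [4y] swap r/1=223/7478: DF=(1 − 223/7478·(0.984400+0.939600+0.926500))/(1+223/7478) = 1777/2000 ≈ 0.888500
step 5 [5y] swap r/1=789/22906: DF=(1 − 789/22906·(0.984400+0.939600+0.926500+0.888500))/(1+789/22906) = 4211/5000 ≈ 0.842200
step 6 [6y] bond c/1=1/100: DF=(434481/500000 − 1/100·(0.984400+0.939600+0.926500+0.888500+0.842200))/(1+1/100) = 163/200 ≈ 0.815000
step 7 [7y] swap r/1=2085/61877: DF=(1 − 2085/61877·(0.984400+0.939600+0.926500+0.888500+0.842200+0.815000))/(1+2085/61877) = 1583/2000 ≈ 0.791500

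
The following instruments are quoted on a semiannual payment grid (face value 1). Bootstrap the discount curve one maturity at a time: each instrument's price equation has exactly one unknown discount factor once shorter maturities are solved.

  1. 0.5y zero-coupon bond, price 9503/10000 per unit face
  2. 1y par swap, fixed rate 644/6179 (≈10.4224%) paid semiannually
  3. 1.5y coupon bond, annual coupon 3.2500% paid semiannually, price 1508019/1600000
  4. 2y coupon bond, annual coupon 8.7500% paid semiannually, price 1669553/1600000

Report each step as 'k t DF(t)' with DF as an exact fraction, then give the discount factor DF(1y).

1 1/2 9503/10000
2 1 4517/5000
3 3/2 4489/5000
4 2 2211/2500
DF(1y) = 4517/5000 ≈ 0.903400

step 1 [0.5y] zero: DF = P = 9503/10000 ≈ 0.950300
step 2 [1y] swap r/2=322/6179: DF=(1 − 322/6179·(0.950300))/(1+322/6179) = 4517/5000 ≈ 0.903400
step 3 [1.5y] bond c/2=13/800: DF=(1508019/1600000 − 13/800·(0.950300+0.903400))/(1+13/800) = 4489/5000 ≈ 0.897800
step 4 [2y] bond c/2=7/160: DF=(1669553/1600000 − 7/160·(0.950300+0.903400+0.897800))/(1+7/160) = 2211/2500 ≈ 0.884400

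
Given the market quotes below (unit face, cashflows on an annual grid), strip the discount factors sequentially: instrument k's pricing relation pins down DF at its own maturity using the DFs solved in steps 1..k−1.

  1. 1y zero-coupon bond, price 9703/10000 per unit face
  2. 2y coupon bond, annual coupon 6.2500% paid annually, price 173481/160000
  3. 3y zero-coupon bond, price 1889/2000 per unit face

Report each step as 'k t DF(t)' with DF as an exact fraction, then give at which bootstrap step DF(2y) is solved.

1 1 9703/10000
2 2 4817/5000
3 3 1889/2000
DF(2y) is solved at step 2

step 1 [1y] zero: DF = P = 9703/10000 ≈ 0.970300
step 2 [2y] bond c/1=1/16: DF=(173481/160000 − 1/16·(0.970300))/(1+1/16) = 4817/5000 ≈ 0.963400
step 3 [3y] zero: DF = P = 1889/2000 ≈ 0.944500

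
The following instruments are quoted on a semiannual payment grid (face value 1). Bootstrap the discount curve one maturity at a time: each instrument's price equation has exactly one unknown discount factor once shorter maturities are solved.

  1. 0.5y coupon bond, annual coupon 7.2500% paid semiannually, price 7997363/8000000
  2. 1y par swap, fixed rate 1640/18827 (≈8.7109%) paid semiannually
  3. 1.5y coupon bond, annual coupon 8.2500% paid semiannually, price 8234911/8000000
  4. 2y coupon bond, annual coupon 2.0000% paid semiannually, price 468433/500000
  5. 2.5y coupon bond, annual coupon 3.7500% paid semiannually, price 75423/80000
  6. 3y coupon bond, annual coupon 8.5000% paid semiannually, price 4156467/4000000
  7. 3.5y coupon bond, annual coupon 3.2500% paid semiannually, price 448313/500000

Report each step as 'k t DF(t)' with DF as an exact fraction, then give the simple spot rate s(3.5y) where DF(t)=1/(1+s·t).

1 1/2 9647/10000
2 1 459/500
3 3/2 457/500
4 2 8999/10000
5 5/2 4287/5000
6 3 8111/10000
7 7/2 1593/2000
s(3.5y) = (1/(1593/2000) − 1)/(7/2) = 814/11151 ≈ 7.2998%

step 1 [0.5y] bond c/2=29/800: DF=(7997363/8000000 − 29/800·(0))/(1+29/800) = 9647/10000 ≈ 0.964700
step 2 [1y] swap r/2=820/18827: DF=(1 − 820/18827·(0.964700))/(1+820/18827) = 459/500 ≈ 0.918000
step 3 [1.5y] bond c/2=33/800: DF=(8234911/8000000 − 33/800·(0.964700+0.918000))/(1+33/800) = 457/500 ≈ 0.914000
step 4 [2y] bond c/2=1/100: DF=(468433/500000 − 1/100·(0.964700+0.918000+0.914000))/(1+1/100) = 8999/10000 ≈ 0.899900
step 5 [2.5y] bond c/2=3/160: DF=(75423/80000 − 3/160·(0.964700+0.918000+0.914000+0.899900))/(1+3/160) = 4287/5000 ≈ 0.857400
step 6 [3y] bond c/2=17/400: DF=(4156467/4000000 − 17/400·(0.964700+0.918000+0.914000+0.899900+0.857400))/(1+17/400) = 8111/10000 ≈ 0.811100
step 7 [3.5y] bond c/2=13/800: DF=(448313/500000 − 13/800·(0.964700+0.918000+0.914000+0.899900+0.857400+0.811100))/(1+13/800) = 1593/2000 ≈ 0.796500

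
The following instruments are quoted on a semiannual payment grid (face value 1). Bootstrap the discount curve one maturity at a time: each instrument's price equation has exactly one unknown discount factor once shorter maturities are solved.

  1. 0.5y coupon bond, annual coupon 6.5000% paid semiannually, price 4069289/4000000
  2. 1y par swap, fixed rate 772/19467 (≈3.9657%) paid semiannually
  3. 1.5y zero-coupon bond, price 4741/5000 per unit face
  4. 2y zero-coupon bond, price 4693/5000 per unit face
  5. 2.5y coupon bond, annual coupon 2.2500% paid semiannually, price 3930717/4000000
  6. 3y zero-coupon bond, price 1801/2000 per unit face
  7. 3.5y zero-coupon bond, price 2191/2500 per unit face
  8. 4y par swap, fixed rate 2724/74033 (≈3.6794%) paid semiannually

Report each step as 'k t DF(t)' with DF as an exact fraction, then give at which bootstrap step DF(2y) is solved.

1 1/2 9853/10000
2 1 4807/5000
3 3/2 4741/5000
4 2 4693/5000
5 5/2 9291/10000
6 3 1801/2000
7 7/2 2191/2500
8 4 4319/5000
DF(2y) is solved at step 4

step 1 [0.5y] bond c/2=13/400: DF=(4069289/4000000 − 13/400·(0))/(1+13/400) = 9853/10000 ≈ 0.985300
step 2 [1y] swap r/2=386/19467: DF=(1 − 386/19467·(0.985300))/(1+386/19467) = 4807/5000 ≈ 0.961400
step 3 [1.5y] zero: DF = P = 4741/5000 ≈ 0.948200
step 4 [2y] zero: DF = P = 4693/5000 ≈ 0.938600
step 5 [2.5y] bond c/2=9/800: DF=(3930717/4000000 − 9/800·(0.985300+0.961400+0.948200+0.938600))/(1+9/800) = 9291/10000 ≈ 0.929100
step 6 [3y] zero: DF = P = 1801/2000 ≈ 0.900500
step 7 [3.5y] zero: DF = P = 2191/2500 ≈ 0.876400
step 8 [4y] swap r/2=1362/74033: DF=(1 − 1362/74033·(0.985300+0.961400+0.948200+0.938600+0.929100+0.900500+0.876400))/(1+1362/74033) = 4319/5000 ≈ 0.863800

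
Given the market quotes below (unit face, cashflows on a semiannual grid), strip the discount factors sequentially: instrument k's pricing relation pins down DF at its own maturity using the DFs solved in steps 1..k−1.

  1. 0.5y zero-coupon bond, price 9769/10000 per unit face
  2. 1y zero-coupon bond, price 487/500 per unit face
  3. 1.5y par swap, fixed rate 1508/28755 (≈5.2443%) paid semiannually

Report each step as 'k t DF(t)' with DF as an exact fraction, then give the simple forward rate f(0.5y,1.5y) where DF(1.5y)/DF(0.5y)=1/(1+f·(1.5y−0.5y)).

1 1/2 9769/10000
2 1 487/500
3 3/2 4623/5000
f(0.5y,1.5y) = ((9769/10000)/(4623/5000) − 1)/(1) = 523/9246 ≈ 5.6565%

step 1 [0.5y] zero: DF = P = 9769/10000 ≈ 0.976900
step 2 [1y] zero: DF = P = 487/500 ≈ 0.974000
step 3 [1.5y] swap r/2=754/28755: DF=(1 − 754/28755·(0.976900+0.974000))/(1+754/28755) = 4623/5000 ≈ 0.924600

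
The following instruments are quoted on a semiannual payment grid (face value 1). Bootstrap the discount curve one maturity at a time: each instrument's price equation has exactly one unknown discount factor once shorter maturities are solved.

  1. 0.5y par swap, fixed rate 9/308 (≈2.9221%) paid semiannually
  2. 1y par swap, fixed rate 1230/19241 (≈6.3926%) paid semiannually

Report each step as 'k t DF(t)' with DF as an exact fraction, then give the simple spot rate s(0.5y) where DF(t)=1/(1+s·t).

1 1/2 616/625
2 1 1877/2000
s(0.5y) = (1/(616/625) − 1)/(1/2) = 9/308 ≈ 2.9221%

step 1 [0.5y] swap r/2=9/616: DF=(1 − 9/616·(0))/(1+9/616) = 616/625 ≈ 0.985600
step 2 [1y] swap r/2=615/19241: DF=(1 − 615/19241·(0.985600))/(1+615/19241) = 1877/2000 ≈ 0.938500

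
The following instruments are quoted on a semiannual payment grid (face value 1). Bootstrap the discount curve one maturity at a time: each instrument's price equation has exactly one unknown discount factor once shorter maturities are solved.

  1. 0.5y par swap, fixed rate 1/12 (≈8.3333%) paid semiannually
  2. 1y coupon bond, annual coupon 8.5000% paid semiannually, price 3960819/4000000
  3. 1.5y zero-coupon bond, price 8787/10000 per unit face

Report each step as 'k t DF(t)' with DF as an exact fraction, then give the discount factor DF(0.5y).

step 1 [0.5y] swap r/2=1/24: DF=(1 − 1/24·(0))/(1+1/24) = 24/25 ≈ 0.960000
step 2 [1y] bond c/2=17/400: DF=(3960819/4000000 − 17/400·(0.960000))/(1+17/400) = 9107/10000 ≈ 0.910700
step 3 [1.5y] zero: DF = P = 8787/10000 ≈ 0.878700

1 1/2 24/25
2 1 9107/10000
3 3/2 8787/10000
DF(0.5y) = 24/25 ≈ 0.960000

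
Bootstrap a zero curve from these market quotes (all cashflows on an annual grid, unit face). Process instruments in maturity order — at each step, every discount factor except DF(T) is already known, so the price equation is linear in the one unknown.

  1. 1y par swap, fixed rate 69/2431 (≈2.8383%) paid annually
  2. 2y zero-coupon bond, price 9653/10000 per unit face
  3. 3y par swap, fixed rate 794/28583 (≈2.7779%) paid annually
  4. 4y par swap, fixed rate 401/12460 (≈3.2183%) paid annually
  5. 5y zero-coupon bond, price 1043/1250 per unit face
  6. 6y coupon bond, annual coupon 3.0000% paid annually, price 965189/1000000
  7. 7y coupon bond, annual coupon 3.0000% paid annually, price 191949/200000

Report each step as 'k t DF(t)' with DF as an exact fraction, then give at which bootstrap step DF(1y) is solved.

step 1 [1y] swap r/1=69/2431: DF=(1 − 69/2431·(0))/(1+69/2431) = 2431/2500 ≈ 0.972400
step 2 [2y] zero: DF = P = 9653/10000 ≈ 0.965300
step 3 [3y] swap r/1=794/28583: DF=(1 − 794/28583·(0.972400+0.965300))/(1+794/28583) = 4603/5000 ≈ 0.920600
step 4 [4y] swap r/1=401/12460: DF=(1 − 401/12460·(0.972400+0.965300+0.920600))/(1+401/12460) = 8797/10000 ≈ 0.879700
step 5 [5y] zero: DF = P = 1043/1250 ≈ 0.834400
step 6 [6y] bond c/1=3/100: DF=(965189/1000000 − 3/100·(0.972400+0.965300+0.920600+0.879700+0.834400))/(1+3/100) = 8039/10000 ≈ 0.803900
step 7 [7y] bond c/1=3/100: DF=(191949/200000 − 3/100·(0.972400+0.965300+0.920600+0.879700+0.834400+0.803900))/(1+3/100) = 969/1250 ≈ 0.775200

1 1 2431/2500
2 2 9653/10000
3 3 4603/5000
4 4 8797/10000
5 5 1043/1250
6 6 8039/10000
7 7 969/1250
DF(1y) is solved at step 1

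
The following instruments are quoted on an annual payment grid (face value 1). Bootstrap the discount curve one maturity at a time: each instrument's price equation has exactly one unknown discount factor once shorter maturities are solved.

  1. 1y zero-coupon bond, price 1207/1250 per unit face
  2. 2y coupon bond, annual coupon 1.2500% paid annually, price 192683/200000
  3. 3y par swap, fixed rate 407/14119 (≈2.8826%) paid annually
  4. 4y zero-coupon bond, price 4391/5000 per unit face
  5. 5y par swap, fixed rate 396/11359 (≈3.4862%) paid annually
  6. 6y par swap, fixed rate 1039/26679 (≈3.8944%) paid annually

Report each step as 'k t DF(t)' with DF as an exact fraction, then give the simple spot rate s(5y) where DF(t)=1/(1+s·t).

1 1 1207/1250
2 2 2349/2500
3 3 4593/5000
4 4 4391/5000
5 5 526/625
6 6 3961/5000
s(5y) = (1/(526/625) − 1)/(5) = 99/2630 ≈ 3.7643%

step 1 [1y] zero: DF = P = 1207/1250 ≈ 0.965600
step 2 [2y] bond c/1=1/80: DF=(192683/200000 − 1/80·(0.965600))/(1+1/80) = 2349/2500 ≈ 0.939600
step 3 [3y] swap r/1=407/14119: DF=(1 − 407/14119·(0.965600+0.939600))/(1+407/14119) = 4593/5000 ≈ 0.918600
step 4 [4y] zero: DF = P = 4391/5000 ≈ 0.878200
step 5 [5y] swap r/1=396/11359: DF=(1 − 396/11359·(0.965600+0.939600+0.918600+0.878200))/(1+396/11359) = 526/625 ≈ 0.841600
step 6 [6y] swap r/1=1039/26679: DF=(1 − 1039/26679·(0.965600+0.939600+0.918600+0.878200+0.841600))/(1+1039/26679) = 3961/5000 ≈ 0.792200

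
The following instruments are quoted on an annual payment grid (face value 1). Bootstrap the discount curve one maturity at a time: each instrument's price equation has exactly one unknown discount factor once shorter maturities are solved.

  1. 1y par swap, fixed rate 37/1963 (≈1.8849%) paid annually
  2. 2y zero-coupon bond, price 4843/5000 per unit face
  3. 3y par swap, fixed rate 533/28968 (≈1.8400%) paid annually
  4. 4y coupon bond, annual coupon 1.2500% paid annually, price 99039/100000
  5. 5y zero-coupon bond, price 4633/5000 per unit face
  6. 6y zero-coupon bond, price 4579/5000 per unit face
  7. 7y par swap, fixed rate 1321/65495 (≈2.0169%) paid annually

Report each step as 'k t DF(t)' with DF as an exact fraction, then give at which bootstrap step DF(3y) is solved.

1 1 1963/2000
2 2 4843/5000
3 3 9467/10000
4 4 589/625
5 5 4633/5000
6 6 4579/5000
7 7 8679/10000
DF(3y) is solved at step 3

step 1 [1y] swap r/1=37/1963: DF=(1 − 37/1963·(0))/(1+37/1963) = 1963/2000 ≈ 0.981500
step 2 [2y] zero: DF = P = 4843/5000 ≈ 0.968600
step 3 [3y] swap r/1=533/28968: DF=(1 − 533/28968·(0.981500+0.968600))/(1+533/28968) = 9467/10000 ≈ 0.946700
step 4 [4y] bond c/1=1/80: DF=(99039/100000 − 1/80·(0.981500+0.968600+0.946700))/(1+1/80) = 589/625 ≈ 0.942400
step 5 [5y] zero: DF = P = 4633/5000 ≈ 0.926600
step 6 [6y] zero: DF = P = 4579/5000 ≈ 0.915800
step 7 [7y] swap r/1=1321/65495: DF=(1 − 1321/65495·(0.981500+0.968600+0.946700+0.942400+0.926600+0.915800))/(1+1321/65495) = 8679/10000 ≈ 0.867900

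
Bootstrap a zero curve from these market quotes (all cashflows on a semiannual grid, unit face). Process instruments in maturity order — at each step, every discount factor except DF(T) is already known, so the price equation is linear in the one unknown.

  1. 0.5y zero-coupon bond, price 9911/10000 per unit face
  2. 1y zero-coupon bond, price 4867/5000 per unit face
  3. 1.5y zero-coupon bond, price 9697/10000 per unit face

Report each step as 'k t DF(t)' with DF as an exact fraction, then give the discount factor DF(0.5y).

1 1/2 9911/10000
2 1 4867/5000
3 3/2 9697/10000
DF(0.5y) = 9911/10000 ≈ 0.991100

step 1 [0.5y] zero: DF = P = 9911/10000 ≈ 0.991100
step 2 [1y] zero: DF = P = 4867/5000 ≈ 0.973400
step 3 [1.5y] zero: DF = P = 9697/10000 ≈ 0.969700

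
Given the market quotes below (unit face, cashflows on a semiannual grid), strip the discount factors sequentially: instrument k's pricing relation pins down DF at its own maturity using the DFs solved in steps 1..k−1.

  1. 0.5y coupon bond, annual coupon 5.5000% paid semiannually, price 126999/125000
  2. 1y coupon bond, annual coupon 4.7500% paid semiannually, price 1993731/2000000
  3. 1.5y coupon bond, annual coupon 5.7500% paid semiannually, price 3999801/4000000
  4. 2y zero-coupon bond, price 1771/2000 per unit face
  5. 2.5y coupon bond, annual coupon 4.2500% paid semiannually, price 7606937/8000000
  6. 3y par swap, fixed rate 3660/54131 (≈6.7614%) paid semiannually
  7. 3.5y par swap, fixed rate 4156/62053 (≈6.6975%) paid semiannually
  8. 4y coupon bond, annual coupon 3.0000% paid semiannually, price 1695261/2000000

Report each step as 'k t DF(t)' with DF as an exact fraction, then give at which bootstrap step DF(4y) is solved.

step 1 [0.5y] bond c/2=11/400: DF=(126999/125000 − 11/400·(0))/(1+11/400) = 618/625 ≈ 0.988800
step 2 [1y] bond c/2=19/800: DF=(1993731/2000000 − 19/800·(0.988800))/(1+19/800) = 2377/2500 ≈ 0.950800
step 3 [1.5y] bond c/2=23/800: DF=(3999801/4000000 − 23/800·(0.988800+0.950800))/(1+23/800) = 4589/5000 ≈ 0.917800
step 4 [2y] zero: DF = P = 1771/2000 ≈ 0.885500
step 5 [2.5y] bond c/2=17/800: DF=(7606937/8000000 − 17/800·(0.988800+0.950800+0.917800+0.885500))/(1+17/800) = 2133/2500 ≈ 0.853200
step 6 [3y] swap r/2=1830/54131: DF=(1 − 1830/54131·(0.988800+0.950800+0.917800+0.885500+0.853200))/(1+1830/54131) = 817/1000 ≈ 0.817000
step 7 [3.5y] swap r/2=2078/62053: DF=(1 − 2078/62053·(0.988800+0.950800+0.917800+0.885500+0.853200+0.817000))/(1+2078/62053) = 3961/5000 ≈ 0.792200
step 8 [4y] bond c/2=3/200: DF=(1695261/2000000 − 3/200·(0.988800+0.950800+0.917800+0.885500+0.853200+0.817000+0.792200))/(1+3/200) = 3717/5000 ≈ 0.743400

1 1/2 618/625
2 1 2377/2500
3 3/2 4589/5000
4 2 1771/2000
5 5/2 2133/2500
6 3 817/1000
7 7/2 3961/5000
8 4 3717/5000
DF(4y) is solved at step 8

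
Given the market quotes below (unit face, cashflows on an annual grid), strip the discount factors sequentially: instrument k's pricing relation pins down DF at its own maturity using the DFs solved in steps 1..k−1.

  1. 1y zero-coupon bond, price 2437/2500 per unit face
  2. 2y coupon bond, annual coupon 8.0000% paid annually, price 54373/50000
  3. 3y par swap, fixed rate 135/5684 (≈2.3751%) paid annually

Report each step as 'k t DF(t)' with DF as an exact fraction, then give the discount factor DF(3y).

1 1 2437/2500
2 2 9347/10000
3 3 373/400
DF(3y) = 373/400 ≈ 0.932500

step 1 [1y] zero: DF = P = 2437/2500 ≈ 0.974800
step 2 [2y] bond c/1=2/25: DF=(54373/50000 − 2/25·(0.974800))/(1+2/25) = 9347/10000 ≈ 0.934700
step 3 [3y] swap r/1=135/5684: DF=(1 − 135/5684·(0.974800+0.934700))/(1+135/5684) = 373/400 ≈ 0.932500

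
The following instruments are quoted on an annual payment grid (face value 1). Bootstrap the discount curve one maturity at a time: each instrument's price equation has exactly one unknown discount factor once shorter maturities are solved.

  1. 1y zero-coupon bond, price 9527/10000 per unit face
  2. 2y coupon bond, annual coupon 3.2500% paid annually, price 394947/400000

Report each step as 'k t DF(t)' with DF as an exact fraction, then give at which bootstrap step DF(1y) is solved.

step 1 [1y] zero: DF = P = 9527/10000 ≈ 0.952700
step 2 [2y] bond c/1=13/400: DF=(394947/400000 − 13/400·(0.952700))/(1+13/400) = 9263/10000 ≈ 0.926300

1 1 9527/10000
2 2 9263/10000
DF(1y) is solved at step 1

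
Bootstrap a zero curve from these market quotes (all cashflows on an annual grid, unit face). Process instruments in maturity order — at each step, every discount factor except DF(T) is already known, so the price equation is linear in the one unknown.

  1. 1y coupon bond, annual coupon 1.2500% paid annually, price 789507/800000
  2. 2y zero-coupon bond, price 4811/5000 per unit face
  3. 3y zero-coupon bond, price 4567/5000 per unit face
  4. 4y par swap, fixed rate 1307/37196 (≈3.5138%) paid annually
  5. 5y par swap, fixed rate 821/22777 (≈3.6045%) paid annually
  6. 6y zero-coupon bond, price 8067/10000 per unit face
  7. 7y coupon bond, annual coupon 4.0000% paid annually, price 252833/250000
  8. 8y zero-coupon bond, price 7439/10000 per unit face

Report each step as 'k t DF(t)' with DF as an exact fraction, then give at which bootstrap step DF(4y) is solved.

1 1 9747/10000
2 2 4811/5000
3 3 4567/5000
4 4 8693/10000
5 5 4179/5000
6 6 8067/10000
7 7 3831/5000
8 8 7439/10000
DF(4y) is solved at step 4

step 1 [1y] bond c/1=1/80: DF=(789507/800000 − 1/80·(0))/(1+1/80) = 9747/10000 ≈ 0.974700
step 2 [2y] zero: DF = P = 4811/5000 ≈ 0.962200
step 3 [3y] zero: DF = P = 4567/5000 ≈ 0.913400
step 4 [4y] swap r/1=1307/37196: DF=(1 − 1307/37196·(0.974700+0.962200+0.913400))/(1+1307/37196) = 8693/10000 ≈ 0.869300
step 5 [5y] swap r/1=821/22777: DF=(1 − 821/22777·(0.974700+0.962200+0.913400+0.869300))/(1+821/22777) = 4179/5000 ≈ 0.835800
step 6 [6y] zero: DF = P = 8067/10000 ≈ 0.806700
step 7 [7y] bond c/1=1/25: DF=(252833/250000 − 1/25·(0.974700+0.962200+0.913400+0.869300+0.835800+0.806700))/(1+1/25) = 3831/5000 ≈ 0.766200
step 8 [8y] zero: DF = P = 7439/10000 ≈ 0.743900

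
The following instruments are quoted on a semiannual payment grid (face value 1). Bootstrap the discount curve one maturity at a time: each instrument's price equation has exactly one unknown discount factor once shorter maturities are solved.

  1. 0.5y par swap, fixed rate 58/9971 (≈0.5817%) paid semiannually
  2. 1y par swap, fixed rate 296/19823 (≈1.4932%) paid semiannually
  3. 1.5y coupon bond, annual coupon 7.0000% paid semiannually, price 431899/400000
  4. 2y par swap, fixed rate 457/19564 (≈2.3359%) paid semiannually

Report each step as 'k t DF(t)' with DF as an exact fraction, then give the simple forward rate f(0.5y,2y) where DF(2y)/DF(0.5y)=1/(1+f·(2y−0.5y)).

1 1/2 9971/10000
2 1 2463/2500
3 3/2 4881/5000
4 2 9543/10000
f(0.5y,2y) = ((9971/10000)/(9543/10000) − 1)/(3/2) = 856/28629 ≈ 2.9900%

step 1 [0.5y] swap r/2=29/9971: DF=(1 − 29/9971·(0))/(1+29/9971) = 9971/10000 ≈ 0.997100
step 2 [1y] swap r/2=148/19823: DF=(1 − 148/19823·(0.997100))/(1+148/19823) = 2463/2500 ≈ 0.985200
step 3 [1.5y] bond c/2=7/200: DF=(431899/400000 − 7/200·(0.997100+0.985200))/(1+7/200) = 4881/5000 ≈ 0.976200
step 4 [2y] swap r/2=457/39128: DF=(1 − 457/39128·(0.997100+0.985200+0.976200))/(1+457/39128) = 9543/10000 ≈ 0.954300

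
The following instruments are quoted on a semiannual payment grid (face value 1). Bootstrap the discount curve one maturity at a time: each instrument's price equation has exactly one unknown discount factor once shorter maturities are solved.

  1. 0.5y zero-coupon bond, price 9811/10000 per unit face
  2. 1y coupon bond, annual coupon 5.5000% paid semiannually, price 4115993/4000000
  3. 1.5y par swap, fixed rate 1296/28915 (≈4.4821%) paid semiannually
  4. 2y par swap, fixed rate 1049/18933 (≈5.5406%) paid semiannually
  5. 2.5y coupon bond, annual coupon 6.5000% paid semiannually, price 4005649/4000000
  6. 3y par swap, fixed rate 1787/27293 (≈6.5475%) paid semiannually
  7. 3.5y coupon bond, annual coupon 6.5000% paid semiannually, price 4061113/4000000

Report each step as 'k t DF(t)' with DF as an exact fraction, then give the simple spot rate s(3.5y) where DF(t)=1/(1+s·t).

1 1/2 9811/10000
2 1 1219/1250
3 3/2 1169/1250
4 2 8951/10000
5 5/2 8507/10000
6 3 8213/10000
7 7/2 1623/2000
s(3.5y) = (1/(1623/2000) − 1)/(7/2) = 754/11361 ≈ 6.6367%

step 1 [0.5y] zero: DF = P = 9811/10000 ≈ 0.981100
step 2 [1y] bond c/2=11/400: DF=(4115993/4000000 − 11/400·(0.981100))/(1+11/400) = 1219/1250 ≈ 0.975200
step 3 [1.5y] swap r/2=648/28915: DF=(1 − 648/28915·(0.981100+0.975200))/(1+648/28915) = 1169/1250 ≈ 0.935200
step 4 [2y] swap r/2=1049/37866: DF=(1 − 1049/37866·(0.981100+0.975200+0.935200))/(1+1049/37866) = 8951/10000 ≈ 0.895100
step 5 [2.5y] bond c/2=13/400: DF=(4005649/4000000 − 13/400·(0.981100+0.975200+0.935200+0.895100))/(1+13/400) = 8507/10000 ≈ 0.850700
step 6 [3y] swap r/2=1787/54586: DF=(1 − 1787/54586·(0.981100+0.975200+0.935200+0.895100+0.850700))/(1+1787/54586) = 8213/10000 ≈ 0.821300
step 7 [3.5y] bond c/2=13/400: DF=(4061113/4000000 − 13/400·(0.981100+0.975200+0.935200+0.895100+0.850700+0.821300))/(1+13/400) = 1623/2000 ≈ 0.811500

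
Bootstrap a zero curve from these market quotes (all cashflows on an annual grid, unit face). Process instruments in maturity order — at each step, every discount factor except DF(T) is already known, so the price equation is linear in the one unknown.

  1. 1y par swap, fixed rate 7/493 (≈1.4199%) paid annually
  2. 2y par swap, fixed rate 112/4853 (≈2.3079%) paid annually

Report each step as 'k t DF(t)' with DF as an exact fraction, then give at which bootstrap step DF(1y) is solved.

1 1 493/500
2 2 597/625
DF(1y) is solved at step 1

step 1 [1y] swap r/1=7/493: DF=(1 − 7/493·(0))/(1+7/493) = 493/500 ≈ 0.986000
step 2 [2y] swap r/1=112/4853: DF=(1 − 112/4853·(0.986000))/(1+112/4853) = 597/625 ≈ 0.955200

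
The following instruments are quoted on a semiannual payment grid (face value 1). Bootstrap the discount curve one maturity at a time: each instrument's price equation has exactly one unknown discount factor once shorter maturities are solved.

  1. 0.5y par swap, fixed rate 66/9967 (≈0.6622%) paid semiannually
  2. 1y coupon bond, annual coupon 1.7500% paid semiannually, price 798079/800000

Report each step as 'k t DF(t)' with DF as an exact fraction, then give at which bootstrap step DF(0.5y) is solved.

1 1/2 9967/10000
2 1 9803/10000
DF(0.5y) is solved at step 1

step 1 [0.5y] swap r/2=33/9967: DF=(1 − 33/9967·(0))/(1+33/9967) = 9967/10000 ≈ 0.996700
step 2 [1y] bond c/2=7/800: DF=(798079/800000 − 7/800·(0.996700))/(1+7/800) = 9803/10000 ≈ 0.980300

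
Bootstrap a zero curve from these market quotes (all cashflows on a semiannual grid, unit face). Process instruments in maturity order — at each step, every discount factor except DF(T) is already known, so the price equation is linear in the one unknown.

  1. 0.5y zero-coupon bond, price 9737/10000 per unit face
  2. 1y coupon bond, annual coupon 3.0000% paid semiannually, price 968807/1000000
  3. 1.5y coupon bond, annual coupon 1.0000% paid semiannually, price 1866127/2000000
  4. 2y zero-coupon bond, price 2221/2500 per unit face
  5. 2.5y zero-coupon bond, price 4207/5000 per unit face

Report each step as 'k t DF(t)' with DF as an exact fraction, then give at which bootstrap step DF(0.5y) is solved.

1 1/2 9737/10000
2 1 9401/10000
3 3/2 9189/10000
4 2 2221/2500
5 5/2 4207/5000
DF(0.5y) is solved at step 1

step 1 [0.5y] zero: DF = P = 9737/10000 ≈ 0.973700
step 2 [1y] bond c/2=3/200: DF=(968807/1000000 − 3/200·(0.973700))/(1+3/200) = 9401/10000 ≈ 0.940100
step 3 [1.5y] bond c/2=1/200: DF=(1866127/2000000 − 1/200·(0.973700+0.940100))/(1+1/200) = 9189/10000 ≈ 0.918900
step 4 [2y] zero: DF = P = 2221/2500 ≈ 0.888400
step 5 [2.5y] zero: DF = P = 4207/5000 ≈ 0.841400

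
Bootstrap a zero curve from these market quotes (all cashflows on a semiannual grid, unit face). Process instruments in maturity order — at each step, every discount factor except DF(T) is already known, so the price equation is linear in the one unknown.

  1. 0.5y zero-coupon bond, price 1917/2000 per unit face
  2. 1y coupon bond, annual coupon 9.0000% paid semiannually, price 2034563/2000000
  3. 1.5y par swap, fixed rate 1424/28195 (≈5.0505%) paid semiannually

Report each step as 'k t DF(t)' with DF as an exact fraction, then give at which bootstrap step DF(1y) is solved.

step 1 [0.5y] zero: DF = P = 1917/2000 ≈ 0.958500
step 2 [1y] bond c/2=9/200: DF=(2034563/2000000 − 9/200·(0.958500))/(1+9/200) = 4661/5000 ≈ 0.932200
step 3 [1.5y] swap r/2=712/28195: DF=(1 − 712/28195·(0.958500+0.932200))/(1+712/28195) = 1161/1250 ≈ 0.928800

1 1/2 1917/2000
2 1 4661/5000
3 3/2 1161/1250
DF(1y) is solved at step 2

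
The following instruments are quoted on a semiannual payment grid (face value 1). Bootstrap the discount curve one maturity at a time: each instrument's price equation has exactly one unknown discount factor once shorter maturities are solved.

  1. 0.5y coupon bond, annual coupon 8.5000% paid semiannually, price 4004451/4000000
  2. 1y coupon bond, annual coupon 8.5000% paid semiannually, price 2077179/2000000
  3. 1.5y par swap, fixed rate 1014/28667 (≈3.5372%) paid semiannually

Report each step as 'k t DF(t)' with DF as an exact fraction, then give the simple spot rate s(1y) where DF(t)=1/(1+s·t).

step 1 [0.5y] bond c/2=17/400: DF=(4004451/4000000 − 17/400·(0))/(1+17/400) = 9603/10000 ≈ 0.960300
step 2 [1y] bond c/2=17/400: DF=(2077179/2000000 − 17/400·(0.960300))/(1+17/400) = 9571/10000 ≈ 0.957100
step 3 [1.5y] swap r/2=507/28667: DF=(1 − 507/28667·(0.960300+0.957100))/(1+507/28667) = 9493/10000 ≈ 0.949300

1 1/2 9603/10000
2 1 9571/10000
3 3/2 9493/10000
s(1y) = (1/(9571/10000) − 1)/(1) = 429/9571 ≈ 4.4823%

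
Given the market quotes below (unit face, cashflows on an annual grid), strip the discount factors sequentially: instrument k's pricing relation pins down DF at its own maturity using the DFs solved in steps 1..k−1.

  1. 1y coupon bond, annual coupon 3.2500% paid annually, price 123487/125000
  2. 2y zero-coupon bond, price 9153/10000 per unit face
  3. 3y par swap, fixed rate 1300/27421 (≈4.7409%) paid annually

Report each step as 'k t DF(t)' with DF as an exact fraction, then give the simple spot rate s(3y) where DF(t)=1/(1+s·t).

1 1 598/625
2 2 9153/10000
3 3 87/100
s(3y) = (1/(87/100) − 1)/(3) = 13/261 ≈ 4.9808%

step 1 [1y] bond c/1=13/400: DF=(123487/125000 − 13/400·(0))/(1+13/400) = 598/625 ≈ 0.956800
step 2 [2y] zero: DF = P = 9153/10000 ≈ 0.915300
step 3 [3y] swap r/1=1300/27421: DF=(1 − 1300/27421·(0.956800+0.915300))/(1+1300/27421) = 87/100 ≈ 0.870000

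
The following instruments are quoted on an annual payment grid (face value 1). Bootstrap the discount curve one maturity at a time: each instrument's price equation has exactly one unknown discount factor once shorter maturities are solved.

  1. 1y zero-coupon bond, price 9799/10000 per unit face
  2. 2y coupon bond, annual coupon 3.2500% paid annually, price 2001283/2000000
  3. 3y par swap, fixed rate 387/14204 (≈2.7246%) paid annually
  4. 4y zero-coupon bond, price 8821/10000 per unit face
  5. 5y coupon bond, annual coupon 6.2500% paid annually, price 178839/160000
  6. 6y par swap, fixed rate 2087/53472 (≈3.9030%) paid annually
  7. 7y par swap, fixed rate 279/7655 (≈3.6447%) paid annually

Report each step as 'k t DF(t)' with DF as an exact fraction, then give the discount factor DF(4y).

step 1 [1y] zero: DF = P = 9799/10000 ≈ 0.979900
step 2 [2y] bond c/1=13/400: DF=(2001283/2000000 − 13/400·(0.979900))/(1+13/400) = 9383/10000 ≈ 0.938300
step 3 [3y] swap r/1=387/14204: DF=(1 − 387/14204·(0.979900+0.938300))/(1+387/14204) = 4613/5000 ≈ 0.922600
step 4 [4y] zero: DF = P = 8821/10000 ≈ 0.882100
step 5 [5y] bond c/1=1/16: DF=(178839/160000 − 1/16·(0.979900+0.938300+0.922600+0.882100))/(1+1/16) = 833/1000 ≈ 0.833000
step 6 [6y] swap r/1=2087/53472: DF=(1 − 2087/53472·(0.979900+0.938300+0.922600+0.882100+0.833000))/(1+2087/53472) = 7913/10000 ≈ 0.791300
step 7 [7y] swap r/1=279/7655: DF=(1 − 279/7655·(0.979900+0.938300+0.922600+0.882100+0.833000+0.791300))/(1+279/7655) = 971/1250 ≈ 0.776800

1 1 9799/10000
2 2 9383/10000
3 3 4613/5000
4 4 8821/10000
5 5 833/1000
6 6 7913/10000
7 7 971/1250
DF(4y) = 8821/10000 ≈ 0.882100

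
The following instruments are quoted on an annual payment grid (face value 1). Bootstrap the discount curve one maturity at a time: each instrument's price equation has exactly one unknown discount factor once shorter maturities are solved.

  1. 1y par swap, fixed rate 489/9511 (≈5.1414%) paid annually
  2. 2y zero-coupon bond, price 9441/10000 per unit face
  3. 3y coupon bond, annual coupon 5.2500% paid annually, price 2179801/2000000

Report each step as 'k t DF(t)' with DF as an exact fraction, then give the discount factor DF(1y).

step 1 [1y] swap r/1=489/9511: DF=(1 − 489/9511·(0))/(1+489/9511) = 9511/10000 ≈ 0.951100
step 2 [2y] zero: DF = P = 9441/10000 ≈ 0.944100
step 3 [3y] bond c/1=21/400: DF=(2179801/2000000 − 21/400·(0.951100+0.944100))/(1+21/400) = 941/1000 ≈ 0.941000

1 1 9511/10000
2 2 9441/10000
3 3 941/1000
DF(1y) = 9511/10000 ≈ 0.951100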